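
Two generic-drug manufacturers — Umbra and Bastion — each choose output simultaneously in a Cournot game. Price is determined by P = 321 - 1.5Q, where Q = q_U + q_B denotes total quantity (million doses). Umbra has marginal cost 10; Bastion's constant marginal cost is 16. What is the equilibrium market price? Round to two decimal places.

Umbra's profit: π_U = (321 - 1.5Q)q_U - (10q_U). Setting ∂π_U/∂q_U = 0: 311 - 3q_U - (3/2)(q_B) = 0.
Bastion's first-order condition: 305 - 3q_B - (3/2)(q_U) = 0.
Rearranging gives the reaction functions q_U = (311 - (3/2)q_B)/3 and q_B = (305 - (3/2)q_U)/3.
Substituting one into the other gives q_U = 634/9 and q_B = 598/9.
Total output Q = 1232/9, so price P = 321 - (3/2)·(1232/9) = 347/3.

115.67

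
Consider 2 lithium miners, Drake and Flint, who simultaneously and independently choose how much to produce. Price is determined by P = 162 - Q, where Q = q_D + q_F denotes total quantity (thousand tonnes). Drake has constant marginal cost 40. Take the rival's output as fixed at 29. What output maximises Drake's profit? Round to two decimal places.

With the rival's output fixed at 29, Drake's profit is π_D = (162 - 29 - q_D)q_D - (40q_D) = (133 - q_D)q_D - (40q_D).
∂π_D/∂q_D = 93 - 2q_D = 0, so q_D = 93/2.

46.50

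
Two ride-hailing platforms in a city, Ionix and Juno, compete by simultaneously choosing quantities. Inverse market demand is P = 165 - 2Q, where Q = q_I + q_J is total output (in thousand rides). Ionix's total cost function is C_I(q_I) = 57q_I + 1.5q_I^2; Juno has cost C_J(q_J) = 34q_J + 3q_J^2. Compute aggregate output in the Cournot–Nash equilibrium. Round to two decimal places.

Ionix's profit: π_I = (165 - 2Q)q_I - (57q_I + (3/2)q_I²). Setting ∂π_I/∂q_I = 0: 108 - 7q_I - 2(q_J) = 0.
Juno's first-order condition: 131 - 10q_J - 2(q_I) = 0.
So q_I = (108 - 2q_J)/7 and q_J = (131 - 2q_I)/10.
Substituting one into the other gives q_I = 409/33 and q_J = 701/66.
Total output Q = 409/33 + 701/66 = 1519/66.

23.02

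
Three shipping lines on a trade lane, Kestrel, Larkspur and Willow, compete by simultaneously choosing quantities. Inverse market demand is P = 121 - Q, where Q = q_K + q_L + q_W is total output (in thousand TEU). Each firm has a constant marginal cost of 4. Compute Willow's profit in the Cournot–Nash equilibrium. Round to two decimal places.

Each firm earns π_i = (121 - Q)q_i - 4q_i.
Setting ∂π_i/∂q_i = 0 with rivals' quantities fixed: 117 - 2q_i - Σ_{j≠i} q_j = 0.
By symmetry each firm produces the same amount; substituting Σ_{j≠i} q_j = 2q_i yields q_i = 117/4.
Price P = 121 - 351/4 = 133/4.
Willow's profit: (133/4 - 4)·(117/4) = 855.5625.

855.56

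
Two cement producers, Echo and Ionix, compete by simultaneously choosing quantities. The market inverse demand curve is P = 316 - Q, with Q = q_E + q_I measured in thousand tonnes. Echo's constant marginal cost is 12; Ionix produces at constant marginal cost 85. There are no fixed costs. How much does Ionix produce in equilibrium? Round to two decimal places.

52.67

Echo's profit: π_E = (316 - Q)q_E - (12q_E). Setting ∂π_E/∂q_E = 0: 304 - 2q_E - (q_I) = 0.
Ionix's profit: π_I = (316 - Q)q_I - (85q_I). Setting ∂π_I/∂q_I = 0: 231 - 2q_I - (q_E) = 0.
Best responses: q_E = (304 - q_I)/2, q_I = (231 - q_E)/2.
Substituting one into the other gives q_E = 377/3 and q_I = 158/3.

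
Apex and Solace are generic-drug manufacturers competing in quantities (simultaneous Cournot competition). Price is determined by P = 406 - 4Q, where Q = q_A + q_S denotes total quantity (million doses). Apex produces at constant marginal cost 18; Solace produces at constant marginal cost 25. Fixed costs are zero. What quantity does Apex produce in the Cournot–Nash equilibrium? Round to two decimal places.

Apex's profit: π_A = (406 - 4Q)q_A - (18q_A). Setting ∂π_A/∂q_A = 0: 388 - 8q_A - 4(q_S) = 0.
Solace's profit: π_S = (406 - 4Q)q_S - (25q_S). Setting ∂π_S/∂q_S = 0: 381 - 8q_S - 4(q_A) = 0.
So q_A = (388 - 4q_S)/8 and q_S = (381 - 4q_A)/8.
Substituting one into the other gives q_A = 395/12 and q_S = 187/6.

32.92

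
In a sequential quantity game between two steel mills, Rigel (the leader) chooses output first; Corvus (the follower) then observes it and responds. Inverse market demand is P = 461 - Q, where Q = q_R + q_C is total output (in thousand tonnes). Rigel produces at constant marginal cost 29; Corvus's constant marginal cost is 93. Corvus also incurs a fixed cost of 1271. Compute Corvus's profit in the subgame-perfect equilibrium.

The follower Corvus best-responds to any q_R: π_C = (461 - Q)q_C - 93q_C.
Setting the follower's marginal profit to zero, 368 - q_R - 2q_C = 0, i.e. q_C = (368 - q_R)/2.
Rigel substitutes q_C(q_R) into its own profit: π_R = q_R(461 - q_R - (368 - q_R)/2) - 29q_R = (277 - (1/2)q_R)q_R - 29q_R.
Maximising: ∂π_R/∂q_R = 248 - q_R = 0, giving q_R = 248.
Then q_C = (368 - 248)/2 = 60.
Price P = 461 - 308 = 153.
Corvus's profit: (153 - 93)·60 - 1271 = 2329.

2329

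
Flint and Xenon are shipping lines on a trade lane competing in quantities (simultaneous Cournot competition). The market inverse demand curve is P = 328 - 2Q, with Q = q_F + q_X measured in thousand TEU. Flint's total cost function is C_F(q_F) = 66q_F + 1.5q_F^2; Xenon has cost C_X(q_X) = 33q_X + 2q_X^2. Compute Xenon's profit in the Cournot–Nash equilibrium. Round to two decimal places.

3512.84

Flint's profit: π_F = (328 - 2Q)q_F - (66q_F + (3/2)q_F²). Setting ∂π_F/∂q_F = 0: 262 - 7q_F - 2(q_X) = 0.
Xenon's first-order condition: 295 - 8q_X - 2(q_F) = 0.
Best responses: q_F = (262 - 2q_X)/7, q_X = (295 - 2q_F)/8.
Substituting one into the other gives q_F = 753/26 and q_X = 1541/52.
Price P = 328 - 2·58.5962 = 210.8077.
Xenon's profit: 210.8077·(1541/52) - 33·(1541/52) - 2(1541/52)² = 3512.8417.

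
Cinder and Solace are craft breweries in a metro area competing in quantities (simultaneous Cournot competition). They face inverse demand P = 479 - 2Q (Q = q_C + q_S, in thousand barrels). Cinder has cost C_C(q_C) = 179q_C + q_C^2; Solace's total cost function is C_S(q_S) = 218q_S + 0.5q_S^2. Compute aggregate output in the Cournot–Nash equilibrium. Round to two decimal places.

Cinder's profit: π_C = (479 - 2Q)q_C - (179q_C + q_C²). Setting ∂π_C/∂q_C = 0: 300 - 6q_C - 2(q_S) = 0.
Solace's profit: π_S = (479 - 2Q)q_S - (218q_S + (1/2)q_S²). Setting ∂π_S/∂q_S = 0: 261 - 5q_S - 2(q_C) = 0.
So q_C = (300 - 2q_S)/6 and q_S = (261 - 2q_C)/5.
Substituting one into the other gives q_C = 489/13 and q_S = 483/13.
Total output Q = 489/13 + 483/13 = 972/13.

74.77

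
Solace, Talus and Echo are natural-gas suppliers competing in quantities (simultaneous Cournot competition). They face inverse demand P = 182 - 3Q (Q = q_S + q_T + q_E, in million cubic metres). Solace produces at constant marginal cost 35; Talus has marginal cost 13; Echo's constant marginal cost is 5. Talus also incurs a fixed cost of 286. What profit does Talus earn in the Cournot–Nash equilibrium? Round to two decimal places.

Solace's profit: π_S = (182 - 3Q)q_S - (35q_S). Setting ∂π_S/∂q_S = 0: 147 - 6q_S - 3(q_T + q_E) = 0.
Talus's profit: π_T = (182 - 3Q)q_T - (13q_T). Setting ∂π_T/∂q_T = 0: 169 - 6q_T - 3(q_S + q_E) = 0.
Echo's profit: π_E = (182 - 3Q)q_E - (5q_E). Setting ∂π_E/∂q_E = 0: 177 - 6q_E - 3(q_S + q_T) = 0.
Adding the 3 first-order conditions: 493 − 12Q = 0, so Q = 493/12.
Back-substituting: q_S = (147 − 493/4)/3 = 95/12, q_T = (169 − 493/4)/3 = 61/4, q_E = (177 − 493/4)/3 = 215/12.
Price P = 182 - 3·(493/12) = 235/4.
Talus's profit: (235/4 - 13)·(61/4) - 286 = 411.6875.

411.69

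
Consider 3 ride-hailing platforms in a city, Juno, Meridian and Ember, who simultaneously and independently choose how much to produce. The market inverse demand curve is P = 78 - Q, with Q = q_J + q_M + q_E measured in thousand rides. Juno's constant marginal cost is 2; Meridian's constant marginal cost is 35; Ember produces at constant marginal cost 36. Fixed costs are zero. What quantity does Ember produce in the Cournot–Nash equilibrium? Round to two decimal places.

Juno's profit: π_J = (78 - Q)q_J - (2q_J). Setting ∂π_J/∂q_J = 0: 76 - 2q_J - (q_M + q_E) = 0.
Meridian's first-order condition: 43 - 2q_M - (q_J + q_E) = 0.
Ember's profit: π_E = (78 - Q)q_E - (36q_E). Setting ∂π_E/∂q_E = 0: 42 - 2q_E - (q_J + q_M) = 0.
Adding the 3 first-order conditions: 161 − 4Q = 0, so Q = 161/4.
Back-substituting: q_J = (76 − 161/4) = 143/4, q_M = (43 − 161/4) = 11/4, q_E = (42 − 161/4) = 7/4.

1.75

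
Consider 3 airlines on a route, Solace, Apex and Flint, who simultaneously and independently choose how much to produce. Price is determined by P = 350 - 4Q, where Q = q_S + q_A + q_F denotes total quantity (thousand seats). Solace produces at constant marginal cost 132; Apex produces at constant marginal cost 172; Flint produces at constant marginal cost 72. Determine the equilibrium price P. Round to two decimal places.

Solace's profit: π_S = (350 - 4Q)q_S - (132q_S). Setting ∂π_S/∂q_S = 0: 218 - 8q_S - 4(q_A + q_F) = 0.
Apex's first-order condition: 178 - 8q_A - 4(q_S + q_F) = 0.
Flint's first-order condition: 278 - 8q_F - 4(q_S + q_A) = 0.
Adding the 3 first-order conditions: 674 − 16Q = 0, so Q = 337/8.
Back-substituting: q_S = (218 − 337/2)/4 = 99/8, q_A = (178 − 337/2)/4 = 19/8, q_F = (278 − 337/2)/4 = 219/8.
Total output Q = 337/8, so price P = 350 - 4·(337/8) = 363/2.

181.50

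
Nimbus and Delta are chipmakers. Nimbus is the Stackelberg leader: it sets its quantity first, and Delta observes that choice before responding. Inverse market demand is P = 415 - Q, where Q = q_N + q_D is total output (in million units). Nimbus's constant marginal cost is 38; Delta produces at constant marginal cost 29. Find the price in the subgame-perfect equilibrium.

Solve by backward induction. Given q_N, the follower Delta maximises π_D = (415 - q_N - q_D)q_D - 29q_D.
Setting the follower's marginal profit to zero, 386 - q_N - 2q_D = 0, i.e. q_D = (386 - q_N)/2.
Nimbus substitutes q_D(q_N) into its own profit: π_N = q_N(415 - q_N - (386 - q_N)/2) - 38q_N = (222 - (1/2)q_N)q_N - 38q_N.
Maximising: ∂π_N/∂q_N = 184 - q_N = 0, giving q_N = 184.
Then q_D = (386 - 184)/2 = 101.
Total output Q = 285, so price P = 415 - 285 = 130.

130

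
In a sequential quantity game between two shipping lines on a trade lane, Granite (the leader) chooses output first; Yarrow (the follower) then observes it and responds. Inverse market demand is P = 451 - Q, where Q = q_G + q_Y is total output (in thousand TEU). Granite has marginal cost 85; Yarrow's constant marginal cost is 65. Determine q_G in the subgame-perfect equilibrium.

The follower Yarrow best-responds to any q_G: π_Y = (451 - Q)q_Y - 65q_Y.
Follower FOC: 386 - q_G - 2q_Y = 0, so q_Y(q_G) = (386 - q_G)/2.
The leader anticipates this reaction. Substituting into P = 451 - Q gives P = 258 - (1/2)q_G, so π_G = (258 - (1/2)q_G)q_G - 85q_G.
Leader FOC: 173 - q_G = 0, so q_G = 173.
Then q_Y = (386 - 173)/2 = 213/2.

173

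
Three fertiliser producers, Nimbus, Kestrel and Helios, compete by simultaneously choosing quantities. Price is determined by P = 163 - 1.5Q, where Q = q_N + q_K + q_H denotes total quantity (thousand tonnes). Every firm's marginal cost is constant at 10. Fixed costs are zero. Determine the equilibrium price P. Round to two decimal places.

A representative firm's profit is π_i = q_i(163 - 1.5Q) - 10q_i.
Setting ∂π_i/∂q_i = 0 with rivals' quantities fixed: 153 - 3q_i - (3/2)·Σ_{j≠i} q_j = 0.
With identical firms every q_j equals q_i, so Σ_{j≠i} q_j = 2q_i and 153 = 6q_i, giving q_i = 51/2.
Total output Q = 153/2, so price P = 163 - (3/2)·(153/2) = 193/4.

48.25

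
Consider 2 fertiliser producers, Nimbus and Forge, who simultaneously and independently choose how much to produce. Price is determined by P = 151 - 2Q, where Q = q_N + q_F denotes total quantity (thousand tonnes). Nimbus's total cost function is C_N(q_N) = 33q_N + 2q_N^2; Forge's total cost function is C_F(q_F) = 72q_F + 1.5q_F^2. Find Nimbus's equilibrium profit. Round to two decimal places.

660.09

Nimbus's profit: π_N = (151 - 2Q)q_N - (33q_N + 2q_N²). Setting ∂π_N/∂q_N = 0: 118 - 8q_N - 2(q_F) = 0.
Forge's first-order condition: 79 - 7q_F - 2(q_N) = 0.
Rearranging gives the reaction functions q_N = (118 - 2q_F)/8 and q_F = (79 - 2q_N)/7.
Solving the pair: q_N = 167/13, q_F = 99/13.
Price P = 151 - 2·(266/13) = 1431/13.
Nimbus's profit: (1431/13)·(167/13) - 33·(167/13) - 2(167/13)² = 660.0947.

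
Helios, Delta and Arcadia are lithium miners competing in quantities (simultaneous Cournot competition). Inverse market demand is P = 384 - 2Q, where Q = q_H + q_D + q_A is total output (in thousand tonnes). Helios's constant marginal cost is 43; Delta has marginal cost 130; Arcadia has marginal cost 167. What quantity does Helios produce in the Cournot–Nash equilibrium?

Helios's profit: π_H = (384 - 2Q)q_H - (43q_H). Setting ∂π_H/∂q_H = 0: 341 - 4q_H - 2(q_D + q_A) = 0.
Delta's profit: π_D = (384 - 2Q)q_D - (130q_D). Setting ∂π_D/∂q_D = 0: 254 - 4q_D - 2(q_H + q_A) = 0.
Arcadia's profit: π_A = (384 - 2Q)q_A - (167q_A). Setting ∂π_A/∂q_A = 0: 217 - 4q_A - 2(q_H + q_D) = 0.
Summing all 3 equations gives 812 − 8Q = 0, hence Q = 203/2.
Back-substituting: q_H = (341 − 203)/2 = 69, q_D = (254 − 203)/2 = 51/2, q_A = (217 − 203)/2 = 7.

69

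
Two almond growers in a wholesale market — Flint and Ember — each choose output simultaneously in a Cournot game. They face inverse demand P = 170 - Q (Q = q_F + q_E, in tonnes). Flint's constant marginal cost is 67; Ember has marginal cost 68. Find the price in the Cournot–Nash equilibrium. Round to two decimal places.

Flint's profit: π_F = (170 - Q)q_F - (67q_F). Setting ∂π_F/∂q_F = 0: 103 - 2q_F - (q_E) = 0.
Ember's first-order condition: 102 - 2q_E - (q_F) = 0.
Best responses: q_F = (103 - q_E)/2, q_E = (102 - q_F)/2.
Substituting one into the other gives q_F = 104/3 and q_E = 101/3.
Total output Q = 205/3, so price P = 170 - 205/3 = 305/3.

101.67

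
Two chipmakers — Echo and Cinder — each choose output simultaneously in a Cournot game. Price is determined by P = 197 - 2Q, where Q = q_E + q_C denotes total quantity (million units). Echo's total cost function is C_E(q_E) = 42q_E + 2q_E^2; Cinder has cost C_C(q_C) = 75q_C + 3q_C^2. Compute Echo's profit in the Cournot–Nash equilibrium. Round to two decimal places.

1181.19

Echo's profit: π_E = (197 - 2Q)q_E - (42q_E + 2q_E²). Setting ∂π_E/∂q_E = 0: 155 - 8q_E - 2(q_C) = 0.
Cinder's first-order condition: 122 - 10q_C - 2(q_E) = 0.
Rearranging gives the reaction functions q_E = (155 - 2q_C)/8 and q_C = (122 - 2q_E)/10.
Substituting one into the other gives q_E = 653/38 and q_C = 333/38.
Price P = 197 - 2·(493/19) = 145.1053.
Echo's profit: 145.1053·(653/38) - 42·(653/38) - 2(653/38)² = 1181.1884.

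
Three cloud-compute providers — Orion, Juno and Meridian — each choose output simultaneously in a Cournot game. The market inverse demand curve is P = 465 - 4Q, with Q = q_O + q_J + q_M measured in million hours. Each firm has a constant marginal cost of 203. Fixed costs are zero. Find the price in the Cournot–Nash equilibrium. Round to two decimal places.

268.50

A representative firm's profit is π_i = q_i(465 - 4Q) - 203q_i.
Setting ∂π_i/∂q_i = 0 with rivals' quantities fixed: 262 - 8q_i - 4·Σ_{j≠i} q_j = 0.
With identical firms every q_j equals q_i, so Σ_{j≠i} q_j = 2q_i and 262 = 16q_i, giving q_i = 131/8.
Total output Q = 393/8, so price P = 465 - 4·(393/8) = 537/2.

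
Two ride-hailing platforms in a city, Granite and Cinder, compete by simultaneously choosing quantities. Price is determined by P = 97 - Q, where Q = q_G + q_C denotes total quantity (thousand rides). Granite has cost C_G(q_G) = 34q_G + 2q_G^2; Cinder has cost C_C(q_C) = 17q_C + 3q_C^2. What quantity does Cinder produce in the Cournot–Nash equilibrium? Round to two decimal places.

8.87

Granite's profit: π_G = (97 - Q)q_G - (34q_G + 2q_G²). Setting ∂π_G/∂q_G = 0: 63 - 6q_G - (q_C) = 0.
Cinder's first-order condition: 80 - 8q_C - (q_G) = 0.
Best responses: q_G = (63 - q_C)/6, q_C = (80 - q_G)/8.
Substituting one into the other gives q_G = 424/47 and q_C = 417/47.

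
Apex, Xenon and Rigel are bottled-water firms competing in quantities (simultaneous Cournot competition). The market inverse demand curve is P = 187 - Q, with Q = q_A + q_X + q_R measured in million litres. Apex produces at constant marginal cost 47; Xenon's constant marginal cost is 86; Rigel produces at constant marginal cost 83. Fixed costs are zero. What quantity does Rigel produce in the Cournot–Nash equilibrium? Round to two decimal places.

Apex's profit: π_A = (187 - Q)q_A - (47q_A). Setting ∂π_A/∂q_A = 0: 140 - 2q_A - (q_X + q_R) = 0.
Xenon's profit: π_X = (187 - Q)q_X - (86q_X). Setting ∂π_X/∂q_X = 0: 101 - 2q_X - (q_A + q_R) = 0.
Rigel's profit: π_R = (187 - Q)q_R - (83q_R). Setting ∂π_R/∂q_R = 0: 104 - 2q_R - (q_A + q_X) = 0.
Adding the 3 first-order conditions: 345 − 4Q = 0, so Q = 345/4.
Back-substituting: q_A = (140 − 345/4) = 215/4, q_X = (101 − 345/4) = 59/4, q_R = (104 − 345/4) = 71/4.

17.75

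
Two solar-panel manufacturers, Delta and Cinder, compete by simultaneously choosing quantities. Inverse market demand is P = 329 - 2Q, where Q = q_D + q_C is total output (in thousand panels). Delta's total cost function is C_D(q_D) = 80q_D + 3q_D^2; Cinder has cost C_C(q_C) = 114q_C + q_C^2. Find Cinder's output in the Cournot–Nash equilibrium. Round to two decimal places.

29.50

Delta's profit: π_D = (329 - 2Q)q_D - (80q_D + 3q_D²). Setting ∂π_D/∂q_D = 0: 249 - 10q_D - 2(q_C) = 0.
Cinder's profit: π_C = (329 - 2Q)q_C - (114q_C + q_C²). Setting ∂π_C/∂q_C = 0: 215 - 6q_C - 2(q_D) = 0.
Rearranging gives the reaction functions q_D = (249 - 2q_C)/10 and q_C = (215 - 2q_D)/6.
Solving the pair: q_D = 19, q_C = 59/2.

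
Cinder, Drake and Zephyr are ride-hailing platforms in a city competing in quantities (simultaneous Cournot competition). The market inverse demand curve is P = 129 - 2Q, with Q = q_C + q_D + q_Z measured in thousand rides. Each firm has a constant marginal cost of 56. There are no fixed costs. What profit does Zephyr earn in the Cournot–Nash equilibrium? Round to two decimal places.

166.53

A representative firm's profit is π_i = q_i(129 - 2Q) - 56q_i.
Setting ∂π_i/∂q_i = 0 with rivals' quantities fixed: 73 - 4q_i - 2·Σ_{j≠i} q_j = 0.
By symmetry each firm produces the same amount; substituting Σ_{j≠i} q_j = 2q_i yields q_i = 73/8.
Price P = 129 - 2·(219/8) = 297/4.
Zephyr's profit: (297/4 - 56)·(73/8) = 166.5313.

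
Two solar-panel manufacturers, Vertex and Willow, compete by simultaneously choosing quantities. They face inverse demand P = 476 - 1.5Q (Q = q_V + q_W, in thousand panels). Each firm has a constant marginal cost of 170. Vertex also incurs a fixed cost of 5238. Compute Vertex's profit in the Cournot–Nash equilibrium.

Each firm earns π_i = (476 - 1.5Q)q_i - 170q_i.
Setting ∂π_i/∂q_i = 0 with rivals' quantities fixed: 306 - 3q_i - (3/2)q_j = 0.
With identical firms every q_j equals q_i, so q_j = q_i and 306 = (9/2)q_i, giving q_i = 68.
Price P = 476 - (3/2)·136 = 272.
Vertex's profit: (272 - 170)·68 - 5238 = 1698.

1698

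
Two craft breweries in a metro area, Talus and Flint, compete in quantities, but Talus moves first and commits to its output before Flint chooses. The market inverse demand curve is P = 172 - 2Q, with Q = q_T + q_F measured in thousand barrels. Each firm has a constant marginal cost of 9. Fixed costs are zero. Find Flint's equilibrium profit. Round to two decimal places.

830.28

Solve by backward induction. Given q_T, the follower Flint maximises π_F = (172 - 2q_T - 2q_F)q_F - 9q_F.
Follower FOC: 163 - 2q_T - 4q_F = 0, so q_F(q_T) = (163 - 2q_T)/4.
Talus substitutes q_F(q_T) into its own profit: π_T = q_T(172 - 2q_T - (163 - 2q_T)/2) - 9q_T = (181/2 - q_T)q_T - 9q_T.
The leader's first-order condition 163/2 - 2q_T = 0 yields q_T = 163/4.
Then q_F = (163 - 2·(163/4))/4 = 163/8.
Price P = 172 - 2·(489/8) = 199/4.
Flint's profit: (199/4 - 9)·(163/8) = 830.2813.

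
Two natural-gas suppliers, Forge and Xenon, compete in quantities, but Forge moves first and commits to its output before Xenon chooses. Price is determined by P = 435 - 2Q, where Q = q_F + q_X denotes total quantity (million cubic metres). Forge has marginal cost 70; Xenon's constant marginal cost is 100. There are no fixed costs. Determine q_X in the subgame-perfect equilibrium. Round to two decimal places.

The follower Xenon best-responds to any q_F: π_X = (435 - 2Q)q_X - 100q_X.
Follower FOC: 335 - 2q_F - 4q_X = 0, so q_X(q_F) = (335 - 2q_F)/4.
Forge substitutes q_X(q_F) into its own profit: π_F = q_F(435 - 2q_F - (335 - 2q_F)/2) - 70q_F = (535/2 - q_F)q_F - 70q_F.
Maximising: ∂π_F/∂q_F = 395/2 - 2q_F = 0, giving q_F = 395/4.
Then q_X = (335 - 2·(395/4))/4 = 275/8.

34.38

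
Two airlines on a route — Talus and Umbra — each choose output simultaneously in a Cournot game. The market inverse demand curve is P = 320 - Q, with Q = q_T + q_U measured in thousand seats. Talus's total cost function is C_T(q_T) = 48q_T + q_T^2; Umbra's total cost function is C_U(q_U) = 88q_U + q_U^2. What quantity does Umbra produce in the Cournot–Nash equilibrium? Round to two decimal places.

Talus's profit: π_T = (320 - Q)q_T - (48q_T + q_T²). Setting ∂π_T/∂q_T = 0: 272 - 4q_T - (q_U) = 0.
Umbra's first-order condition: 232 - 4q_U - (q_T) = 0.
Rearranging gives the reaction functions q_T = (272 - q_U)/4 and q_U = (232 - q_T)/4.
Substituting one into the other gives q_T = 856/15 and q_U = 656/15.

43.73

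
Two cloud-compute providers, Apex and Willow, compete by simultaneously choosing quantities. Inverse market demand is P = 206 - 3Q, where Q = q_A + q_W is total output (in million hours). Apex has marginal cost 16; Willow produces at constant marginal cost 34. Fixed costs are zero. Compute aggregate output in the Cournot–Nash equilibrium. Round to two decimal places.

40.22

Apex's profit: π_A = (206 - 3Q)q_A - (16q_A). Setting ∂π_A/∂q_A = 0: 190 - 6q_A - 3(q_W) = 0.
Willow's profit: π_W = (206 - 3Q)q_W - (34q_W). Setting ∂π_W/∂q_W = 0: 172 - 6q_W - 3(q_A) = 0.
So q_A = (190 - 3q_W)/6 and q_W = (172 - 3q_A)/6.
Solving the pair: q_A = 208/9, q_W = 154/9.
Total output Q = 208/9 + 154/9 = 362/9.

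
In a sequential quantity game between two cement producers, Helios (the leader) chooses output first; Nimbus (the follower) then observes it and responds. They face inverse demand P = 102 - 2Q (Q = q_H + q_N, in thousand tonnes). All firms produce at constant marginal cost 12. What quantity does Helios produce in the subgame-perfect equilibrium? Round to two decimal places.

Solve by backward induction. Given q_H, the follower Nimbus maximises π_N = (102 - 2q_H - 2q_N)q_N - 12q_N.
Follower FOC: 90 - 2q_H - 4q_N = 0, so q_N(q_H) = (90 - 2q_H)/4.
The leader anticipates this reaction. Substituting into P = 102 - 2Q gives P = 57 - q_H, so π_H = (57 - q_H)q_H - 12q_H.
Leader FOC: 45 - 2q_H = 0, so q_H = 45/2.
Then q_N = (90 - 2·(45/2))/4 = 45/4.

22.50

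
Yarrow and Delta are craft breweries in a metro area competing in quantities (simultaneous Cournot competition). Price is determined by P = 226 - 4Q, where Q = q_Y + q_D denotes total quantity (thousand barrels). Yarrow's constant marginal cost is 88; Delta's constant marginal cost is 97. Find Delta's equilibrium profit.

Yarrow's profit: π_Y = (226 - 4Q)q_Y - (88q_Y). Setting ∂π_Y/∂q_Y = 0: 138 - 8q_Y - 4(q_D) = 0.
Delta's profit: π_D = (226 - 4Q)q_D - (97q_D). Setting ∂π_D/∂q_D = 0: 129 - 8q_D - 4(q_Y) = 0.
So q_Y = (138 - 4q_D)/8 and q_D = (129 - 4q_Y)/8.
Solving the pair: q_Y = 49/4, q_D = 10.
Price P = 226 - 4·(89/4) = 137.
Delta's profit: (137 - 97)·10 = 400.

400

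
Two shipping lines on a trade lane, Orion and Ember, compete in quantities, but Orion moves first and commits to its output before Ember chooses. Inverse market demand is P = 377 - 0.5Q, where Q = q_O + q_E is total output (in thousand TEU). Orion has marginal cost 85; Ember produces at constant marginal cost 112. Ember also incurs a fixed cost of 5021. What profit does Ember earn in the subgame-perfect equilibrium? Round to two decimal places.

544.13

Solve by backward induction. Given q_O, the follower Ember maximises π_E = (377 - (1/2)q_O - (1/2)q_E)q_E - 112q_E.
Follower FOC: 265 - (1/2)q_O - q_E = 0, so q_E(q_O) = (265 - (1/2)q_O).
The leader anticipates this reaction. Substituting into P = 377 - 0.5Q gives P = 489/2 - (1/4)q_O, so π_O = (489/2 - (1/4)q_O)q_O - 85q_O.
Leader FOC: 319/2 - (1/2)q_O = 0, so q_O = 319.
Then q_E = (265 - (1/2)·319) = 211/2.
Price P = 377 - (1/2)·(849/2) = 659/4.
Ember's profit: (659/4 - 112)·(211/2) - 5021 = 544.1250.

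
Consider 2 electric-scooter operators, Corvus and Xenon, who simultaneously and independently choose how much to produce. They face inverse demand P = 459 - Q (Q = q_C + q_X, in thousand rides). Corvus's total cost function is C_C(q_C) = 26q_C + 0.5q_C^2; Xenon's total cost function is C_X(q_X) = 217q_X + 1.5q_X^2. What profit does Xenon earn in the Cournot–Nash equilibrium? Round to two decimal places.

Corvus's profit: π_C = (459 - Q)q_C - (26q_C + (1/2)q_C²). Setting ∂π_C/∂q_C = 0: 433 - 3q_C - (q_X) = 0.
Xenon's first-order condition: 242 - 5q_X - (q_C) = 0.
Best responses: q_C = (433 - q_X)/3, q_X = (242 - q_C)/5.
Solving the pair: q_C = 1923/14, q_X = 293/14.
Price P = 459 - 1108/7 = 300.7143.
Xenon's profit: 300.7143·(293/14) - 217·(293/14) - (3/2)(293/14)² = 1095.0128.

1095.01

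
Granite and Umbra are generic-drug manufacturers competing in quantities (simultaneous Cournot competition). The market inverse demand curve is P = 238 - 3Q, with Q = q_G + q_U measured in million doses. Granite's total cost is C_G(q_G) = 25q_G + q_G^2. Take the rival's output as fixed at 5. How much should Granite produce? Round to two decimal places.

With the rival's output fixed at 5, Granite's profit is π_G = (238 - 3·5 - 3q_G)q_G - (25q_G + q_G²) = (223 - 3q_G)q_G - (25q_G + q_G²).
∂π_G/∂q_G = 198 - 8q_G = 0, so q_G = 99/4.

24.75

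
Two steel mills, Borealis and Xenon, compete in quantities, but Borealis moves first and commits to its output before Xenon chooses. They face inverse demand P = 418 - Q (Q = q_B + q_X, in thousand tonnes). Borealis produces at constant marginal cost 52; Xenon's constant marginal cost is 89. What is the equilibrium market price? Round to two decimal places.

152.75

Solve by backward induction. Given q_B, the follower Xenon maximises π_X = (418 - q_B - q_X)q_X - 89q_X.
∂π_X/∂q_X = 329 - q_B - 2q_X = 0 gives the reaction function q_X = (329 - q_B)/2.
Borealis substitutes q_X(q_B) into its own profit: π_B = q_B(418 - q_B - (329 - q_B)/2) - 52q_B = (507/2 - (1/2)q_B)q_B - 52q_B.
The leader's first-order condition 403/2 - q_B = 0 yields q_B = 403/2.
Then q_X = (329 - 403/2)/2 = 255/4.
Total output Q = 1061/4, so price P = 418 - 1061/4 = 611/4.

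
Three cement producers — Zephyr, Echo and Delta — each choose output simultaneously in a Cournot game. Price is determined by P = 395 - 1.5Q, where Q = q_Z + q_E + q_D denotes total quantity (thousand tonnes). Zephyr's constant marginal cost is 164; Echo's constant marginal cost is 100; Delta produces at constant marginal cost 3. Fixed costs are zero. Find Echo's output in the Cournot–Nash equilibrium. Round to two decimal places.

Zephyr's profit: π_Z = (395 - 1.5Q)q_Z - (164q_Z). Setting ∂π_Z/∂q_Z = 0: 231 - 3q_Z - (3/2)(q_E + q_D) = 0.
Echo's first-order condition: 295 - 3q_E - (3/2)(q_Z + q_D) = 0.
Delta's profit: π_D = (395 - 1.5Q)q_D - (3q_D). Setting ∂π_D/∂q_D = 0: 392 - 3q_D - (3/2)(q_Z + q_E) = 0.
Summing all 3 equations gives 918 − 6Q = 0, hence Q = 153.
Back-substituting: q_Z = (231 − 459/2)/(3/2) = 1, q_E = (295 − 459/2)/(3/2) = 131/3, q_D = (392 − 459/2)/(3/2) = 325/3.

43.67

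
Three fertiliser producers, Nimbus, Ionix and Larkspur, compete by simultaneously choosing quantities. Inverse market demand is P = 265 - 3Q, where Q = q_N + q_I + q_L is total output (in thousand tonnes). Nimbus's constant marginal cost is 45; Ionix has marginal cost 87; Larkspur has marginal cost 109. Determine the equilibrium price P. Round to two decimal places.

126.50

Nimbus's profit: π_N = (265 - 3Q)q_N - (45q_N). Setting ∂π_N/∂q_N = 0: 220 - 6q_N - 3(q_I + q_L) = 0.
Ionix's first-order condition: 178 - 6q_I - 3(q_N + q_L) = 0.
Larkspur's first-order condition: 156 - 6q_L - 3(q_N + q_I) = 0.
Adding the 3 conditions: 554 − 6Q − 6Q = 0, i.e. Q = 277/6.
Back-substituting: q_N = (220 − 277/2)/3 = 163/6, q_I = (178 − 277/2)/3 = 79/6, q_L = (156 − 277/2)/3 = 35/6.
Total output Q = 277/6, so price P = 265 - 3·(277/6) = 253/2.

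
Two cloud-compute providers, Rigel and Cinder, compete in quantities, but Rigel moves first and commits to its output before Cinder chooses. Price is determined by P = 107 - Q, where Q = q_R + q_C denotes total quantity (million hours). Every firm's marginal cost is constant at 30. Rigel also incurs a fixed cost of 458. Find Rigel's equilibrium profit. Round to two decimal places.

Solve by backward induction. Given q_R, the follower Cinder maximises π_C = (107 - q_R - q_C)q_C - 30q_C.
∂π_C/∂q_C = 77 - q_R - 2q_C = 0 gives the reaction function q_C = (77 - q_R)/2.
Rigel substitutes q_C(q_R) into its own profit: π_R = q_R(107 - q_R - (77 - q_R)/2) - 30q_R = (137/2 - (1/2)q_R)q_R - 30q_R.
Leader FOC: 77/2 - q_R = 0, so q_R = 77/2.
Then q_C = (77 - 77/2)/2 = 77/4.
Price P = 107 - 231/4 = 197/4.
Rigel's profit: (197/4 - 30)·(77/2) - 458 = 283.1250.

283.13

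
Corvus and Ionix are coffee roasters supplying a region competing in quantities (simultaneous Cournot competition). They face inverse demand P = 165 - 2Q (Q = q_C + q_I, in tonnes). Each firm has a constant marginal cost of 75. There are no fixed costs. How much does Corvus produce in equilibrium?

Each firm earns π_i = (165 - 2Q)q_i - 75q_i.
First-order condition (treating rivals' output as given): 90 - 4q_i - 2q_j = 0.
By symmetry each firm produces the same amount; substituting q_j = q_i yields q_i = 90/6 = 15.

15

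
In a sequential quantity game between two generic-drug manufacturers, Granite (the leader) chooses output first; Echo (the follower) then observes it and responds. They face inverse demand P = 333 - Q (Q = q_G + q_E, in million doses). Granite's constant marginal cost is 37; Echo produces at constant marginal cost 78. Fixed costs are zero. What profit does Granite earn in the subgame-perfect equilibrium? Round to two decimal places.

Solve by backward induction. Given q_G, the follower Echo maximises π_E = (333 - q_G - q_E)q_E - 78q_E.
Follower FOC: 255 - q_G - 2q_E = 0, so q_E(q_G) = (255 - q_G)/2.
The leader anticipates this reaction. Substituting into P = 333 - Q gives P = 411/2 - (1/2)q_G, so π_G = (411/2 - (1/2)q_G)q_G - 37q_G.
Leader FOC: 337/2 - q_G = 0, so q_G = 337/2.
Then q_E = (255 - 337/2)/2 = 173/4.
Price P = 333 - 847/4 = 485/4.
Granite's profit: (485/4 - 37)·(337/2) = 14196.1250.

14196.13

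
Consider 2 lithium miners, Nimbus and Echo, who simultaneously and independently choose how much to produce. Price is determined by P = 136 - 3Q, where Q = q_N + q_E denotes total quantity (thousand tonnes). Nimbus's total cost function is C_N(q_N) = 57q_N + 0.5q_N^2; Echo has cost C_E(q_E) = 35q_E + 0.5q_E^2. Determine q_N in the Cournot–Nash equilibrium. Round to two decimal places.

6.25

Nimbus's profit: π_N = (136 - 3Q)q_N - (57q_N + (1/2)q_N²). Setting ∂π_N/∂q_N = 0: 79 - 7q_N - 3(q_E) = 0.
Echo's first-order condition: 101 - 7q_E - 3(q_N) = 0.
Best responses: q_N = (79 - 3q_E)/7, q_E = (101 - 3q_N)/7.
Substituting one into the other gives q_N = 25/4 and q_E = 47/4.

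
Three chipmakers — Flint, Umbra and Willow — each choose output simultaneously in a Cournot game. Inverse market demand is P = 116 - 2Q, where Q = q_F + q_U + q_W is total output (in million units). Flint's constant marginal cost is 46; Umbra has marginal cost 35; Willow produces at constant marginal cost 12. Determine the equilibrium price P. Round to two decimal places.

52.25

Flint's profit: π_F = (116 - 2Q)q_F - (46q_F). Setting ∂π_F/∂q_F = 0: 70 - 4q_F - 2(q_U + q_W) = 0.
Umbra's profit: π_U = (116 - 2Q)q_U - (35q_U). Setting ∂π_U/∂q_U = 0: 81 - 4q_U - 2(q_F + q_W) = 0.
Willow's first-order condition: 104 - 4q_W - 2(q_F + q_U) = 0.
Summing all 3 equations gives 255 − 8Q = 0, hence Q = 255/8.
Back-substituting: q_F = (70 − 255/4)/2 = 25/8, q_U = (81 − 255/4)/2 = 69/8, q_W = (104 − 255/4)/2 = 161/8.
Total output Q = 255/8, so price P = 116 - 2·(255/8) = 209/4.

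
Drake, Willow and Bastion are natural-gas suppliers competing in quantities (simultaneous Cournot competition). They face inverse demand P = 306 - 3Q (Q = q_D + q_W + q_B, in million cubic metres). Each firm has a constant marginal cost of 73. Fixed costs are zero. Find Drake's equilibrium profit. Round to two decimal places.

Each firm earns π_i = (306 - 3Q)q_i - 73q_i.
Setting ∂π_i/∂q_i = 0 with rivals' quantities fixed: 233 - 6q_i - 3·Σ_{j≠i} q_j = 0.
By symmetry each firm produces the same amount; substituting Σ_{j≠i} q_j = 2q_i yields q_i = 233/12.
Price P = 306 - 3·(233/4) = 525/4.
Drake's profit: (525/4 - 73)·(233/12) = 1131.0208.

1131.02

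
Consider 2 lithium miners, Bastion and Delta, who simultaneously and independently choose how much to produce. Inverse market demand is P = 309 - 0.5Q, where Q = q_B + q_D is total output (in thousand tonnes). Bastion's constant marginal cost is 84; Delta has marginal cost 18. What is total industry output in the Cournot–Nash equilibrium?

344

Bastion's profit: π_B = (309 - 0.5Q)q_B - (84q_B). Setting ∂π_B/∂q_B = 0: 225 - q_B - (1/2)(q_D) = 0.
Delta's profit: π_D = (309 - 0.5Q)q_D - (18q_D). Setting ∂π_D/∂q_D = 0: 291 - q_D - (1/2)(q_B) = 0.
Best responses: q_B = (225 - (1/2)q_D), q_D = (291 - (1/2)q_B).
Substituting one into the other gives q_B = 106 and q_D = 238.
Total output Q = 106 + 238 = 344.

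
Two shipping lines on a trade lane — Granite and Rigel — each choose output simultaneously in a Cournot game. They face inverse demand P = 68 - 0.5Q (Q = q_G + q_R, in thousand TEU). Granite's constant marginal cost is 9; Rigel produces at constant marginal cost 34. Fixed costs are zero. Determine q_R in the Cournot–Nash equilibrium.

6

Granite's profit: π_G = (68 - 0.5Q)q_G - (9q_G). Setting ∂π_G/∂q_G = 0: 59 - q_G - (1/2)(q_R) = 0.
Rigel's profit: π_R = (68 - 0.5Q)q_R - (34q_R). Setting ∂π_R/∂q_R = 0: 34 - q_R - (1/2)(q_G) = 0.
Best responses: q_G = (59 - (1/2)q_R), q_R = (34 - (1/2)q_G).
Substituting one into the other gives q_G = 56 and q_R = 6.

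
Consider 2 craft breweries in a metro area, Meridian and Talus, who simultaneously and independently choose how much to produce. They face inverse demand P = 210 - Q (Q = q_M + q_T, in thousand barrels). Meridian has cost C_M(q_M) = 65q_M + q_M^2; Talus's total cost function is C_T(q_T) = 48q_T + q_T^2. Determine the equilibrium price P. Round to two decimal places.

Meridian's profit: π_M = (210 - Q)q_M - (65q_M + q_M²). Setting ∂π_M/∂q_M = 0: 145 - 4q_M - (q_T) = 0.
Talus's first-order condition: 162 - 4q_T - (q_M) = 0.
Best responses: q_M = (145 - q_T)/4, q_T = (162 - q_M)/4.
Substituting one into the other gives q_M = 418/15 and q_T = 503/15.
Total output Q = 307/5, so price P = 210 - 307/5 = 743/5.

148.60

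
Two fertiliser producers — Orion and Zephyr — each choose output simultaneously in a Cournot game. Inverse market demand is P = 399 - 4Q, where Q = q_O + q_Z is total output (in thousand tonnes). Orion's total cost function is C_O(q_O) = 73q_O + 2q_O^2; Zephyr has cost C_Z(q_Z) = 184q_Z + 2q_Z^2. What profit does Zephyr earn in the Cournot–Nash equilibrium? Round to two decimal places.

Orion's profit: π_O = (399 - 4Q)q_O - (73q_O + 2q_O²). Setting ∂π_O/∂q_O = 0: 326 - 12q_O - 4(q_Z) = 0.
Zephyr's profit: π_Z = (399 - 4Q)q_Z - (184q_Z + 2q_Z²). Setting ∂π_Z/∂q_Z = 0: 215 - 12q_Z - 4(q_O) = 0.
Best responses: q_O = (326 - 4q_Z)/12, q_Z = (215 - 4q_O)/12.
Solving the pair: q_O = 763/32, q_Z = 319/32.
Price P = 399 - 4·(541/16) = 1055/4.
Zephyr's profit: (1055/4)·(319/32) - 184·(319/32) - 2(319/32)² = 596.2559.

596.26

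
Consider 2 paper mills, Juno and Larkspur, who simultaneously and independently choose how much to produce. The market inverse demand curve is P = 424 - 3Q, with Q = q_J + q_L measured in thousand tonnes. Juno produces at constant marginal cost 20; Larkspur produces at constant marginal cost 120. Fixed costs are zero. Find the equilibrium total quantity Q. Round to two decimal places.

78.67

Juno's profit: π_J = (424 - 3Q)q_J - (20q_J). Setting ∂π_J/∂q_J = 0: 404 - 6q_J - 3(q_L) = 0.
Larkspur's first-order condition: 304 - 6q_L - 3(q_J) = 0.
Rearranging gives the reaction functions q_J = (404 - 3q_L)/6 and q_L = (304 - 3q_J)/6.
Solving the pair: q_J = 56, q_L = 68/3.
Total output Q = 56 + 68/3 = 236/3.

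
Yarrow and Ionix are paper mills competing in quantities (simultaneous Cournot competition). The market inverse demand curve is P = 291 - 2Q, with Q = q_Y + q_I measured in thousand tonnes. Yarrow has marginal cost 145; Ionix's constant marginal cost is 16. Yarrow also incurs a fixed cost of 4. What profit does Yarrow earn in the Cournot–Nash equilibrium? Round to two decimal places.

Yarrow's profit: π_Y = (291 - 2Q)q_Y - (145q_Y). Setting ∂π_Y/∂q_Y = 0: 146 - 4q_Y - 2(q_I) = 0.
Ionix's profit: π_I = (291 - 2Q)q_I - (16q_I). Setting ∂π_I/∂q_I = 0: 275 - 4q_I - 2(q_Y) = 0.
Rearranging gives the reaction functions q_Y = (146 - 2q_I)/4 and q_I = (275 - 2q_Y)/4.
Substituting one into the other gives q_Y = 17/6 and q_I = 202/3.
Price P = 291 - 2·(421/6) = 452/3.
Yarrow's profit: (452/3 - 145)·(17/6) - 4 = 217/18.

12.06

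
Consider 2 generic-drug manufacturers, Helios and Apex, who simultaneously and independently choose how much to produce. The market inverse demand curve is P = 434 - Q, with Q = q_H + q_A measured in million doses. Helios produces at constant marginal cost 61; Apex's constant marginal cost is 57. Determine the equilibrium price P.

184

Helios's profit: π_H = (434 - Q)q_H - (61q_H). Setting ∂π_H/∂q_H = 0: 373 - 2q_H - (q_A) = 0.
Apex's profit: π_A = (434 - Q)q_A - (57q_A). Setting ∂π_A/∂q_A = 0: 377 - 2q_A - (q_H) = 0.
Best responses: q_H = (373 - q_A)/2, q_A = (377 - q_H)/2.
Substituting one into the other gives q_H = 123 and q_A = 127.
Total output Q = 250, so price P = 434 - 250 = 184.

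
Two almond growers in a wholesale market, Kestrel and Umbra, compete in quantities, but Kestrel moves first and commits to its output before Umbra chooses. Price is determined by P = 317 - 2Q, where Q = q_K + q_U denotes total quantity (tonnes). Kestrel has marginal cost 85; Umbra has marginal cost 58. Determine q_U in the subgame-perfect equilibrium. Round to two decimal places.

39.13

The follower Umbra best-responds to any q_K: π_U = (317 - 2Q)q_U - 58q_U.
Follower FOC: 259 - 2q_K - 4q_U = 0, so q_U(q_K) = (259 - 2q_K)/4.
The leader anticipates this reaction. Substituting into P = 317 - 2Q gives P = 375/2 - q_K, so π_K = (375/2 - q_K)q_K - 85q_K.
The leader's first-order condition 205/2 - 2q_K = 0 yields q_K = 205/4.
Then q_U = (259 - 2·(205/4))/4 = 313/8.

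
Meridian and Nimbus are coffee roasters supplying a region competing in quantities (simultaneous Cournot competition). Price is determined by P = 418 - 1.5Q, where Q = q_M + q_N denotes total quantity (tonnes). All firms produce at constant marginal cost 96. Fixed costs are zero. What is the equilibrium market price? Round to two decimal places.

Each firm earns π_i = (418 - 1.5Q)q_i - 96q_i.
First-order condition (treating rivals' output as given): 322 - 3q_i - (3/2)q_j = 0.
By symmetry each firm produces the same amount; substituting q_j = q_i yields q_i = 322/(9/2) = 644/9.
Total output Q = 1288/9, so price P = 418 - (3/2)·(1288/9) = 610/3.

203.33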